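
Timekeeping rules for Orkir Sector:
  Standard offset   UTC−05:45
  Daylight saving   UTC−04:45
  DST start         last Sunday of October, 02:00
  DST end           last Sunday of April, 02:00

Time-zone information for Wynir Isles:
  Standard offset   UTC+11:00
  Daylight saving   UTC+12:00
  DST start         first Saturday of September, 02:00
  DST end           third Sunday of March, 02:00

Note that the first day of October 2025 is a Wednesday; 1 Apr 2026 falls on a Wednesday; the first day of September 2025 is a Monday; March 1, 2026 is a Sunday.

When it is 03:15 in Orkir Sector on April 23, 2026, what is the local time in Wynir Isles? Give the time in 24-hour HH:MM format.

1 October 2025 is a Wednesday, so Sundays fall on 5, 12, 19, 26; the last is October 26.
1 April 2026 is a Wednesday, so Sundays fall on 5, 12, 19, 26; the last is April 26.
April 23, 2026 lies within the daylight-saving period (26 October 2025 – 26 April 2026), so Orkir Sector is on daylight time, UTC−04:45.
03:15 Orkir Sector + 4h45m = 08:00 UTC.
1 September 2025 is a Monday, so the first Saturday is September 6.
1 March 2026 is a Sunday, so the first Sunday is March 1 and the third is March 15.
At the standard offset (UTC+11:00), 08:00 UTC + 11h = 19:00 Wynir Isles standard time.
The standard-time date in Wynir Isles, April 23, 2026, does not fall between 6 September 2025 and 15 March 2026, so daylight saving is not in effect and Wynir Isles is at UTC+11:00.
08:00 UTC + 11h = 19:00 Wynir Isles.

19:00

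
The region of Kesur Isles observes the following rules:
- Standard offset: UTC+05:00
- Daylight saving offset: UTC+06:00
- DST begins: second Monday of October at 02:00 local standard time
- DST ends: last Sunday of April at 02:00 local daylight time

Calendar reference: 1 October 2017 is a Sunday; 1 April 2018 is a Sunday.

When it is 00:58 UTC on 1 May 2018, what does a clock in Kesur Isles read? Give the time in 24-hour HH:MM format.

05:58

1 October 2017 is a Sunday, so the first Monday is October 2 and the second is October 9.
1 April 2018 is a Sunday, so Sundays fall on 1, 8, 15, 22, 29; the last is April 29.
At the standard offset (UTC+05:00), 00:58 UTC + 5h = 05:58 Kesur Isles standard time.
The standard-time date in Kesur Isles, 1 May 2018, does not fall between 9 October 2017 and 29 April 2018, so daylight saving is not in effect and Kesur Isles is at UTC+05:00.
00:58 UTC + 5h = 05:58 local.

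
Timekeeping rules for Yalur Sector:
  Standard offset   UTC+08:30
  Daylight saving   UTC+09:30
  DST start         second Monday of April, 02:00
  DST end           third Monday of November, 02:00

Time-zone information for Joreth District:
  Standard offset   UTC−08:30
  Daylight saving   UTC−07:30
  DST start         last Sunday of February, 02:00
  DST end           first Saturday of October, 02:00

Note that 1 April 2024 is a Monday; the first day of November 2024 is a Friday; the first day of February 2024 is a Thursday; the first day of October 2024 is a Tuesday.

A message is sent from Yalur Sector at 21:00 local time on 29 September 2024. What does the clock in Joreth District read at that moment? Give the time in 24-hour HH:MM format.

1 April 2024 is a Monday, so the first Monday is April 1 and the second is April 8.
1 November 2024 is a Friday, so the first Monday is November 4 and the third is November 18.
29 September 2024 lies within the daylight-saving period (8 April – 18 November), so Yalur Sector is on daylight time, UTC+09:30.
21:00 Yalur Sector − 9h30m = 11:30 UTC.
1 February 2024 is a Thursday, so Sundays fall on 4, 11, 18, 25; the last is February 25.
1 October 2024 is a Tuesday, so the first Saturday is October 5.
At the standard offset (UTC−08:30), 11:30 UTC − 8h30m = 03:00 Joreth District standard time.
Daylight saving runs 25 February – 5 October; the standard-time date in Joreth District, 29 September 2024, is inside that window, so Joreth District is at UTC−07:30.
11:30 UTC − 7h30m = 04:00 Joreth District.

04:00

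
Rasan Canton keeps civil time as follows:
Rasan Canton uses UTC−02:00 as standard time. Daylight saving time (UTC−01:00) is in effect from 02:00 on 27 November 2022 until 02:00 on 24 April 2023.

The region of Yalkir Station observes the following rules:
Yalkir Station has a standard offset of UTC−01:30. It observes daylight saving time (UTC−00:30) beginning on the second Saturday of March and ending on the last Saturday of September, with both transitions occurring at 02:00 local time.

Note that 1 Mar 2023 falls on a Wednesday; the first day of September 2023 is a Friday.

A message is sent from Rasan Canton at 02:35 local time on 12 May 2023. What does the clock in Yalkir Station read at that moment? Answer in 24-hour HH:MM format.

04:05

Daylight saving runs 27 November 2022 – 24 April 2023; 12 May 2023 is outside that window, so Rasan Canton is on standard time at UTC−02:00.
02:35 Rasan Canton + 2h = 04:35 UTC.
1 March 2023 is a Wednesday, so the first Saturday is March 4 and the second is March 11.
1 September 2023 is a Friday, so Saturdays fall on 2, 9, 16, 23, 30; the last is September 30.
At the standard offset (UTC−01:30), 04:35 UTC − 1h30m = 03:05 Yalkir Station standard time.
The standard-time date in Yalkir Station, 12 May 2023, falls between 11 March and 30 September, so daylight saving is in effect and Yalkir Station is at UTC−00:30.
04:35 UTC − 0h30m = 04:05 Yalkir Station.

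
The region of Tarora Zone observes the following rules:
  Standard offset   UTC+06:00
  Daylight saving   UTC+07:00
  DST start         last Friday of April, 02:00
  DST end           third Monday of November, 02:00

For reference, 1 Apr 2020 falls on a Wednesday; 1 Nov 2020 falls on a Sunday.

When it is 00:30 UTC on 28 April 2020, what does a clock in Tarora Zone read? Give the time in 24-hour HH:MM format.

07:30

1 April 2020 is a Wednesday, so Fridays fall on 3, 10, 17, 24; the last is April 24.
1 November 2020 is a Sunday, so the first Monday is November 2 and the third is November 16.
At the standard offset (UTC+06:00), 00:30 UTC + 6h = 06:30 Tarora Zone standard time.
Daylight saving runs 24 April – 16 November; the standard-time date in Tarora Zone, 28 April 2020, is inside that window, so Tarora Zone is at UTC+07:00.
00:30 UTC + 7h = 07:30 local.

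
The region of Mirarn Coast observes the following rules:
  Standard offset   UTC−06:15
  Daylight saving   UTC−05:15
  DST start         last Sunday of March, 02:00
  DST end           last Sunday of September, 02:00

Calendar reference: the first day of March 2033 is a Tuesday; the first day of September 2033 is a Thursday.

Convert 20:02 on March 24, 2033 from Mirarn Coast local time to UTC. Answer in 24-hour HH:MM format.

1 March 2033 is a Tuesday, so Sundays fall on 6, 13, 20, 27; the last is March 27.
1 September 2033 is a Thursday, so Sundays fall on 4, 11, 18, 25; the last is September 25.
March 24, 2033 is outside the daylight-saving period (27 March – 25 September), so Mirarn Coast is on standard time, UTC−06:15.
20:02 local + 6h15m = 02:17 UTC (rolling into the next day, 25 March 2033).

02:17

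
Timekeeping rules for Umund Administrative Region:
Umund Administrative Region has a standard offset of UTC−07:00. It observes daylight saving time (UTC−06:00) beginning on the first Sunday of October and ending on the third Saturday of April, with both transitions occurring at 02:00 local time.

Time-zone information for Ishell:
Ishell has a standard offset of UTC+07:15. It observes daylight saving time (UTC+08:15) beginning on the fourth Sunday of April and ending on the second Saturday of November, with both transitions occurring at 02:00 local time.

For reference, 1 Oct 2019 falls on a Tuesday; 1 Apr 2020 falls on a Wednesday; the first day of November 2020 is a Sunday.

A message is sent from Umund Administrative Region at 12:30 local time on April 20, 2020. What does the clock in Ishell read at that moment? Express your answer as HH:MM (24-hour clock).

02:45

1 October 2019 is a Tuesday, so the first Sunday is October 6.
1 April 2020 is a Wednesday, so the first Saturday is April 4 and the third is April 18.
April 20, 2020 is outside the daylight-saving period (6 October 2019 – 18 April 2020), so Umund Administrative Region is on standard time, UTC−07:00.
12:30 Umund Administrative Region + 7h = 19:30 UTC.
1 April 2020 is a Wednesday, so the first Sunday is April 5 and the fourth is April 26.
1 November 2020 is a Sunday, so the first Saturday is November 7 and the second is November 14.
At the standard offset (UTC+07:15), 19:30 UTC + 7h15m = 02:45 Ishell standard time (rolling into the next day, 21 April 2020).
Daylight saving runs 26 April – 14 November; the standard-time date in Ishell, April 21, 2020, is outside that window, so Ishell is on standard time at UTC+07:15.
19:30 UTC + 7h15m = 02:45 Ishell (rolling into the next day, 21 April 2020).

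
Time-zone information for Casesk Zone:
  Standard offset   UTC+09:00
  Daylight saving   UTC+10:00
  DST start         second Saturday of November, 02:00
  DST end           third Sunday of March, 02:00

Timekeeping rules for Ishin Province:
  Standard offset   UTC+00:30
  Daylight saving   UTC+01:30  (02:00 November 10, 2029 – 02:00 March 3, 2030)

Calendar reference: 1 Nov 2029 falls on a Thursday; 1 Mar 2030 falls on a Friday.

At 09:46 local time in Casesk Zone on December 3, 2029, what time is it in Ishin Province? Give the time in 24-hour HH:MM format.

1 November 2029 is a Thursday, so the first Saturday is November 3 and the second is November 10.
1 March 2030 is a Friday, so the first Sunday is March 3 and the third is March 17.
Daylight saving runs 10 November 2029 – 17 March 2030; December 3, 2029 is inside that window, so Casesk Zone is at UTC+10:00.
09:46 Casesk Zone − 10h = 23:46 UTC (rolling into the previous day, 2 December 2029).
At the standard offset (UTC+00:30), 23:46 UTC + 0h30m = 00:16 Ishin Province standard time (rolling into the next day, 3 December 2029).
Daylight saving runs 10 November 2029 – 3 March 2030; the standard-time date in Ishin Province, December 3, 2029, is inside that window, so Ishin Province is at UTC+01:30.
23:46 UTC + 1h30m = 01:16 Ishin Province (rolling into the next day, 3 December 2029).

01:16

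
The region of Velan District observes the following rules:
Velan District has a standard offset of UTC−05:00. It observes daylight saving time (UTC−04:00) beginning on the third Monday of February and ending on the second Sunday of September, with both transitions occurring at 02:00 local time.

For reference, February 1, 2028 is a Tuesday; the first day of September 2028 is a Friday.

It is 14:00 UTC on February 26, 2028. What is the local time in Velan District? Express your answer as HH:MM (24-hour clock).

1 February 2028 is a Tuesday, so the first Monday is February 7 and the third is February 21.
1 September 2028 is a Friday, so the first Sunday is September 3 and the second is September 10.
At the standard offset (UTC−05:00), 14:00 UTC − 5h = 09:00 Velan District standard time.
The standard-time date in Velan District, February 26, 2028, lies within the daylight-saving period (21 February – 10 September), so Velan District is on daylight time, UTC−04:00.
14:00 UTC − 4h = 10:00 local.

10:00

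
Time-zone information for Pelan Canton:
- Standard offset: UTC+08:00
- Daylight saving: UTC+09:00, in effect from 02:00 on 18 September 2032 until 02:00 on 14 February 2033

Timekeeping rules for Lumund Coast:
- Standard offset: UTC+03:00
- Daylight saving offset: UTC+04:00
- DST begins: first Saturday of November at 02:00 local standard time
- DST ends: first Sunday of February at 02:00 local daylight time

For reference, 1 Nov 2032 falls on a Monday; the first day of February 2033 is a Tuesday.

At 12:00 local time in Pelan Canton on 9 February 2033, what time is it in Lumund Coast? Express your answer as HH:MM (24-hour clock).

06:00

Daylight saving runs 18 September 2032 – 14 February 2033; 9 February 2033 is inside that window, so Pelan Canton is at UTC+09:00.
12:00 Pelan Canton − 9h = 03:00 UTC.
1 November 2032 is a Monday, so the first Saturday is November 6.
1 February 2033 is a Tuesday, so the first Sunday is February 6.
At the standard offset (UTC+03:00), 03:00 UTC + 3h = 06:00 Lumund Coast standard time.
Daylight saving runs 6 November 2032 – 6 February 2033; the standard-time date in Lumund Coast, 9 February 2033, is outside that window, so Lumund Coast is on standard time at UTC+03:00.
03:00 UTC + 3h = 06:00 Lumund Coast.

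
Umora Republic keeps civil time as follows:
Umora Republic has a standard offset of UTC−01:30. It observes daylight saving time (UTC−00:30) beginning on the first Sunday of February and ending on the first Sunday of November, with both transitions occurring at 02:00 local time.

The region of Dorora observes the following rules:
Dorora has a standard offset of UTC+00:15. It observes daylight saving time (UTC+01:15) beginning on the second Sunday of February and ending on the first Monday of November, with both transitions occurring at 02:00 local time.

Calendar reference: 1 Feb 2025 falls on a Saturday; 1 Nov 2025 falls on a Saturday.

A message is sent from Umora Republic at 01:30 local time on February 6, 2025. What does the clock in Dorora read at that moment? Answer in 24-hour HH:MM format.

02:15

1 February 2025 is a Saturday, so the first Sunday is February 2.
1 November 2025 is a Saturday, so the first Sunday is November 2.
February 6, 2025 falls between 2 February and 2 November, so daylight saving is in effect and Umora Republic is at UTC−00:30.
01:30 Umora Republic + 0h30m = 02:00 UTC.
1 February 2025 is a Saturday, so the first Sunday is February 2 and the second is February 9.
1 November 2025 is a Saturday, so the first Monday is November 3.
At the standard offset (UTC+00:15), 02:00 UTC + 0h15m = 02:15 Dorora standard time.
The standard-time date in Dorora, February 6, 2025, is outside the daylight-saving period (9 February – 3 November), so Dorora is on standard time, UTC+00:15.
02:00 UTC + 0h15m = 02:15 Dorora.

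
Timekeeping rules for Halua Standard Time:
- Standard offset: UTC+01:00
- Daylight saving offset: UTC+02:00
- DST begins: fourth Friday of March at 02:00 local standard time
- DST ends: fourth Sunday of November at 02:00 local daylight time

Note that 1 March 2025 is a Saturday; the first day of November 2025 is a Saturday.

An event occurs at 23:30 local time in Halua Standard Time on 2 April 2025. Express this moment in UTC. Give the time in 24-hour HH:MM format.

1 March 2025 is a Saturday, so the first Friday is March 7 and the fourth is March 28.
1 November 2025 is a Saturday, so the first Sunday is November 2 and the fourth is November 23.
2 April 2025 falls between 28 March and 23 November, so daylight saving is in effect and Halua Standard Time is at UTC+02:00.
23:30 local − 2h = 21:30 UTC.

21:30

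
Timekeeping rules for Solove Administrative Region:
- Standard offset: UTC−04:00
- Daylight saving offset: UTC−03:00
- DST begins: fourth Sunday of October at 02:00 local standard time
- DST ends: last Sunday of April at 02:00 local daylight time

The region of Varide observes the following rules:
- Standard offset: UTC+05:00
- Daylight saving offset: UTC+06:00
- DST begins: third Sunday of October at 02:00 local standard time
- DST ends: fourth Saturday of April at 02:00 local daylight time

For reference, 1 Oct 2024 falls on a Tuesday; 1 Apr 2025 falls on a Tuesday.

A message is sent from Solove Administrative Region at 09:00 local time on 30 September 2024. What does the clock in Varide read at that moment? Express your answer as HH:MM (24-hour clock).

1 October 2024 is a Tuesday, so the first Sunday is October 6 and the fourth is October 27.
1 April 2025 is a Tuesday, so Sundays fall on 6, 13, 20, 27; the last is April 27.
30 September 2024 is outside the daylight-saving period (27 October 2024 – 27 April 2025), so Solove Administrative Region is on standard time, UTC−04:00.
09:00 Solove Administrative Region + 4h = 13:00 UTC.
1 October 2024 is a Tuesday, so the first Sunday is October 6 and the third is October 20.
1 April 2025 is a Tuesday, so the first Saturday is April 5 and the fourth is April 26.
At the standard offset (UTC+05:00), 13:00 UTC + 5h = 18:00 Varide standard time.
The standard-time date in Varide, 30 September 2024, is outside the daylight-saving period (20 October 2024 – 26 April 2025), so Varide is on standard time, UTC+05:00.
13:00 UTC + 5h = 18:00 Varide.

18:00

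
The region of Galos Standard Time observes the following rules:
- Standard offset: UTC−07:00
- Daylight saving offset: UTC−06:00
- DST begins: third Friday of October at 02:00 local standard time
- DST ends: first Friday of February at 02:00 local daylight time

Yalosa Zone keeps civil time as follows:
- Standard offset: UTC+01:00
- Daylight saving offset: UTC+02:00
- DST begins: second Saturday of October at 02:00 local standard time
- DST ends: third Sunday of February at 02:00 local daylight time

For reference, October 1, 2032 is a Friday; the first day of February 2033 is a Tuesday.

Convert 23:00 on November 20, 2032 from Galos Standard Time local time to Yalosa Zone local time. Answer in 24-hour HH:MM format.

1 October 2032 is a Friday, so the first Friday is October 1 and the third is October 15.
1 February 2033 is a Tuesday, so the first Friday is February 4.
Daylight saving runs 15 October 2032 – 4 February 2033; November 20, 2032 is inside that window, so Galos Standard Time is at UTC−06:00.
23:00 Galos Standard Time + 6h = 05:00 UTC (rolling into the next day, 21 November 2032).
1 October 2032 is a Friday, so the first Saturday is October 2 and the second is October 9.
1 February 2033 is a Tuesday, so the first Sunday is February 6 and the third is February 20.
At the standard offset (UTC+01:00), 05:00 UTC + 1h = 06:00 Yalosa Zone standard time.
The standard-time date in Yalosa Zone, November 21, 2032, falls between 9 October 2032 and 20 February 2033, so daylight saving is in effect and Yalosa Zone is at UTC+02:00.
05:00 UTC + 2h = 07:00 Yalosa Zone.

07:00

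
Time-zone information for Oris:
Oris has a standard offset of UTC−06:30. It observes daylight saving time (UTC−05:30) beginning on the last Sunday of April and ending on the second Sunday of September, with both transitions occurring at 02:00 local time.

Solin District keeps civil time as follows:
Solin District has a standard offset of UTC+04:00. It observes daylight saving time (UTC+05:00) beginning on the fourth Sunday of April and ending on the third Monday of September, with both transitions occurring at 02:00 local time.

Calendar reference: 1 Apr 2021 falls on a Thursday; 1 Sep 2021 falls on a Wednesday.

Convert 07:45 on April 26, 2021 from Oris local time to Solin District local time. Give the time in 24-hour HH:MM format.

1 April 2021 is a Thursday, so Sundays fall on 4, 11, 18, 25; the last is April 25.
1 September 2021 is a Wednesday, so the first Sunday is September 5 and the second is September 12.
Daylight saving runs 25 April – 12 September; April 26, 2021 is inside that window, so Oris is at UTC−05:30.
07:45 Oris + 5h30m = 13:15 UTC.
1 April 2021 is a Thursday, so the first Sunday is April 4 and the fourth is April 25.
1 September 2021 is a Wednesday, so the first Monday is September 6 and the third is September 20.
At the standard offset (UTC+04:00), 13:15 UTC + 4h = 17:15 Solin District standard time.
The standard-time date in Solin District, April 26, 2021, lies within the daylight-saving period (25 April – 20 September), so Solin District is on daylight time, UTC+05:00.
13:15 UTC + 5h = 18:15 Solin District.

18:15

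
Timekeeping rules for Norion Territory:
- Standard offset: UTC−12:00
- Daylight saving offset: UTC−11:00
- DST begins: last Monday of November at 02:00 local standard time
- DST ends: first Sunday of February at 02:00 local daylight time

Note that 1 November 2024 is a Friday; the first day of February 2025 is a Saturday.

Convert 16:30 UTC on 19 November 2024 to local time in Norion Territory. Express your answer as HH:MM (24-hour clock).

1 November 2024 is a Friday, so Mondays fall on 4, 11, 18, 25; the last is November 25.
1 February 2025 is a Saturday, so the first Sunday is February 2.
At the standard offset (UTC−12:00), 16:30 UTC − 12h = 04:30 Norion Territory standard time.
The standard-time date in Norion Territory, 19 November 2024, does not fall between 25 November 2024 and 2 February 2025, so daylight saving is not in effect and Norion Territory is at UTC−12:00.
16:30 UTC − 12h = 04:30 local.

04:30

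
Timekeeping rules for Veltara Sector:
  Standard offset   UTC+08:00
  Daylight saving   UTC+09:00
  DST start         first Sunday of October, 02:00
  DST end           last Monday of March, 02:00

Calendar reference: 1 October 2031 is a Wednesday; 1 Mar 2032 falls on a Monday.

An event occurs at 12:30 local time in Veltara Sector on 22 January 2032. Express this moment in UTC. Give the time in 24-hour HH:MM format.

1 October 2031 is a Wednesday, so the first Sunday is October 5.
1 March 2032 is a Monday, so Mondays fall on 1, 8, 15, 22, 29; the last is March 29.
22 January 2032 falls between 5 October 2031 and 29 March 2032, so daylight saving is in effect and Veltara Sector is at UTC+09:00.
12:30 local − 9h = 03:30 UTC.

03:30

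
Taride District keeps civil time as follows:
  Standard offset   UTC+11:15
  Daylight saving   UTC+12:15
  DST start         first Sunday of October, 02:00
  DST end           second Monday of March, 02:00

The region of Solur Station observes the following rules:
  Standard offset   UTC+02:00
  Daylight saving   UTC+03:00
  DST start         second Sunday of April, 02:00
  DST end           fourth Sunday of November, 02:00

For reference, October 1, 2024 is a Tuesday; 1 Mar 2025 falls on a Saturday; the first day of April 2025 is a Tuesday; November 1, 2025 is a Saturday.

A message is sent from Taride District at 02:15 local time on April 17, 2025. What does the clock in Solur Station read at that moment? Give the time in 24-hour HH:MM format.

18:00

1 October 2024 is a Tuesday, so the first Sunday is October 6.
1 March 2025 is a Saturday, so the first Monday is March 3 and the second is March 10.
April 17, 2025 is outside the daylight-saving period (6 October 2024 – 10 March 2025), so Taride District is on standard time, UTC+11:15.
02:15 Taride District − 11h15m = 15:00 UTC (rolling into the previous day, 16 April 2025).
1 April 2025 is a Tuesday, so the first Sunday is April 6 and the second is April 13.
1 November 2025 is a Saturday, so the first Sunday is November 2 and the fourth is November 23.
At the standard offset (UTC+02:00), 15:00 UTC + 2h = 17:00 Solur Station standard time.
Daylight saving runs 13 April – 23 November; the standard-time date in Solur Station, April 16, 2025, is inside that window, so Solur Station is at UTC+03:00.
15:00 UTC + 3h = 18:00 Solur Station.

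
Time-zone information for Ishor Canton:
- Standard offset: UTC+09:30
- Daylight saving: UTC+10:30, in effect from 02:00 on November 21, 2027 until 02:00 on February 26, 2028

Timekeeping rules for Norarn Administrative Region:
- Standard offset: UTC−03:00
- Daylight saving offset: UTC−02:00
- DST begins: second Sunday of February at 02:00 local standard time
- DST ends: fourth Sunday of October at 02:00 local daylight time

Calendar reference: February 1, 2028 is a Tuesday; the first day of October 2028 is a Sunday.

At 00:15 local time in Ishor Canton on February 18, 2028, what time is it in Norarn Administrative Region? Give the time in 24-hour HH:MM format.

February 18, 2028 falls between 21 November 2027 and 26 February 2028, so daylight saving is in effect and Ishor Canton is at UTC+10:30.
00:15 Ishor Canton − 10h30m = 13:45 UTC (rolling into the previous day, 17 February 2028).
1 February 2028 is a Tuesday, so the first Sunday is February 6 and the second is February 13.
1 October 2028 is a Sunday, so the first Sunday is October 1 and the fourth is October 22.
At the standard offset (UTC−03:00), 13:45 UTC − 3h = 10:45 Norarn Administrative Region standard time.
The standard-time date in Norarn Administrative Region, February 17, 2028, falls between 13 February and 22 October, so daylight saving is in effect and Norarn Administrative Region is at UTC−02:00.
13:45 UTC − 2h = 11:45 Norarn Administrative Region.

11:45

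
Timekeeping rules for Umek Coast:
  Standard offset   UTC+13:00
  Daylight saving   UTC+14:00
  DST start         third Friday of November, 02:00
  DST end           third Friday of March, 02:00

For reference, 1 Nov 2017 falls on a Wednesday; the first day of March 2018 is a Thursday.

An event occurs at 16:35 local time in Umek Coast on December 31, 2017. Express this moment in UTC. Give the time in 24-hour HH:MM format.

1 November 2017 is a Wednesday, so the first Friday is November 3 and the third is November 17.
1 March 2018 is a Thursday, so the first Friday is March 2 and the third is March 16.
Daylight saving runs 17 November 2017 – 16 March 2018; December 31, 2017 is inside that window, so Umek Coast is at UTC+14:00.
16:35 local − 14h = 02:35 UTC.

02:35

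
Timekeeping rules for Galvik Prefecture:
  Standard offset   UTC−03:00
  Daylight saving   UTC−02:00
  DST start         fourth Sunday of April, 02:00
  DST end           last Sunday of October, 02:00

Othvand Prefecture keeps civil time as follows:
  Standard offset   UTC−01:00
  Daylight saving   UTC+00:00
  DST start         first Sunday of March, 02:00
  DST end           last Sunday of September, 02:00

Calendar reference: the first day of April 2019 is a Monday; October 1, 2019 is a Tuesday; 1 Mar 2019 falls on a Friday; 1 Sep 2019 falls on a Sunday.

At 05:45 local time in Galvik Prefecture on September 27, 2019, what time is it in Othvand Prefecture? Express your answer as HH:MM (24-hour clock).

1 April 2019 is a Monday, so the first Sunday is April 7 and the fourth is April 28.
1 October 2019 is a Tuesday, so Sundays fall on 6, 13, 20, 27; the last is October 27.
September 27, 2019 lies within the daylight-saving period (28 April – 27 October), so Galvik Prefecture is on daylight time, UTC−02:00.
05:45 Galvik Prefecture + 2h = 07:45 UTC.
1 March 2019 is a Friday, so the first Sunday is March 3.
1 September 2019 is a Sunday, so Sundays fall on 1, 8, 15, 22, 29; the last is September 29.
At the standard offset (UTC−01:00), 07:45 UTC − 1h = 06:45 Othvand Prefecture standard time.
Daylight saving runs 3 March – 29 September; the standard-time date in Othvand Prefecture, September 27, 2019, is inside that window, so Othvand Prefecture is at UTC+00:00.
07:45 UTC + 0h = 07:45 Othvand Prefecture.

07:45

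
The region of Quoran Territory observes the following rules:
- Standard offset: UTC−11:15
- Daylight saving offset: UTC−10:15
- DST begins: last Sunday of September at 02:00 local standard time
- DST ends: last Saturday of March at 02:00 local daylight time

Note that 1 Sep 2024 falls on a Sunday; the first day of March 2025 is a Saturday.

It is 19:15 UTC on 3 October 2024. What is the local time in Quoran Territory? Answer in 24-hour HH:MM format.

1 September 2024 is a Sunday, so Sundays fall on 1, 8, 15, 22, 29; the last is September 29.
1 March 2025 is a Saturday, so Saturdays fall on 1, 8, 15, 22, 29; the last is March 29.
At the standard offset (UTC−11:15), 19:15 UTC − 11h15m = 08:00 Quoran Territory standard time.
The standard-time date in Quoran Territory, 3 October 2024, falls between 29 September 2024 and 29 March 2025, so daylight saving is in effect and Quoran Territory is at UTC−10:15.
19:15 UTC − 10h15m = 09:00 local.

09:00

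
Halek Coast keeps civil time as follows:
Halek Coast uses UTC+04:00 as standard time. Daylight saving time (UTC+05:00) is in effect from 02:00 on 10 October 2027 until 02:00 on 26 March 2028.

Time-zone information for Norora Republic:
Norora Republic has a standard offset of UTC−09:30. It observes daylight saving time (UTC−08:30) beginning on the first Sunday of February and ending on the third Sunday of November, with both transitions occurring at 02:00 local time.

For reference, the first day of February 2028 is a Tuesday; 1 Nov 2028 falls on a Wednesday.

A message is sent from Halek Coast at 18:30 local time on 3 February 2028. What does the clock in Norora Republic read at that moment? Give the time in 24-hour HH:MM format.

3 February 2028 falls between 10 October 2027 and 26 March 2028, so daylight saving is in effect and Halek Coast is at UTC+05:00.
18:30 Halek Coast − 5h = 13:30 UTC.
1 February 2028 is a Tuesday, so the first Sunday is February 6.
1 November 2028 is a Wednesday, so the first Sunday is November 5 and the third is November 19.
At the standard offset (UTC−09:30), 13:30 UTC − 9h30m = 04:00 Norora Republic standard time.
The standard-time date in Norora Republic, 3 February 2028, is outside the daylight-saving period (6 February – 19 November), so Norora Republic is on standard time, UTC−09:30.
13:30 UTC − 9h30m = 04:00 Norora Republic.

04:00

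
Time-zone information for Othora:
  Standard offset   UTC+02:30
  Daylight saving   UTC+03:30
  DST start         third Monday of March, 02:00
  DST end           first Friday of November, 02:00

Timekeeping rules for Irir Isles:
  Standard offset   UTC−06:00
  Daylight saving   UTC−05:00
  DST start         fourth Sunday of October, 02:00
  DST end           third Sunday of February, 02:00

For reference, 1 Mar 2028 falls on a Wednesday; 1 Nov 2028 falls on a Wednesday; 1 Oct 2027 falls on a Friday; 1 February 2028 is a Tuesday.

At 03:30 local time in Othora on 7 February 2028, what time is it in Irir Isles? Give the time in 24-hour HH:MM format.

1 March 2028 is a Wednesday, so the first Monday is March 6 and the third is March 20.
1 November 2028 is a Wednesday, so the first Friday is November 3.
7 February 2028 does not fall between 20 March and 3 November, so daylight saving is not in effect and Othora is at UTC+02:30.
03:30 Othora − 2h30m = 01:00 UTC.
1 October 2027 is a Friday, so the first Sunday is October 3 and the fourth is October 24.
1 February 2028 is a Tuesday, so the first Sunday is February 6 and the third is February 20.
At the standard offset (UTC−06:00), 01:00 UTC − 6h = 19:00 Irir Isles standard time (rolling into the previous day, 6 February 2028).
The standard-time date in Irir Isles, 6 February 2028, lies within the daylight-saving period (24 October 2027 – 20 February 2028), so Irir Isles is on daylight time, UTC−05:00.
01:00 UTC − 5h = 20:00 Irir Isles (rolling into the previous day, 6 February 2028).

20:00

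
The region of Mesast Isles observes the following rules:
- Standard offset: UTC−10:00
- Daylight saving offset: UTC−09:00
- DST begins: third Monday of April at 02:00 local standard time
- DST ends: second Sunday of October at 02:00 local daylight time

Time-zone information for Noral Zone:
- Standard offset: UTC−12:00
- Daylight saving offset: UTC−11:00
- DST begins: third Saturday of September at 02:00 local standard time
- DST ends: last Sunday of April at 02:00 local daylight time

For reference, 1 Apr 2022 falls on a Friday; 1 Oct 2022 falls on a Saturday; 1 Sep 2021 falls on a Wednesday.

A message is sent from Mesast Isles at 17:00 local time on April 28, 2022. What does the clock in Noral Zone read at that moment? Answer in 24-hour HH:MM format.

14:00

1 April 2022 is a Friday, so the first Monday is April 4 and the third is April 18.
1 October 2022 is a Saturday, so the first Sunday is October 2 and the second is October 9.
April 28, 2022 lies within the daylight-saving period (18 April – 9 October), so Mesast Isles is on daylight time, UTC−09:00.
17:00 Mesast Isles + 9h = 02:00 UTC (rolling into the next day, 29 April 2022).
1 September 2021 is a Wednesday, so the first Saturday is September 4 and the third is September 18.
1 April 2022 is a Friday, so Sundays fall on 3, 10, 17, 24; the last is April 24.
At the standard offset (UTC−12:00), 02:00 UTC − 12h = 14:00 Noral Zone standard time (rolling into the previous day, 28 April 2022).
Daylight saving runs 18 September 2021 – 24 April 2022; the standard-time date in Noral Zone, April 28, 2022, is outside that window, so Noral Zone is on standard time at UTC−12:00.
02:00 UTC − 12h = 14:00 Noral Zone (rolling into the previous day, 28 April 2022).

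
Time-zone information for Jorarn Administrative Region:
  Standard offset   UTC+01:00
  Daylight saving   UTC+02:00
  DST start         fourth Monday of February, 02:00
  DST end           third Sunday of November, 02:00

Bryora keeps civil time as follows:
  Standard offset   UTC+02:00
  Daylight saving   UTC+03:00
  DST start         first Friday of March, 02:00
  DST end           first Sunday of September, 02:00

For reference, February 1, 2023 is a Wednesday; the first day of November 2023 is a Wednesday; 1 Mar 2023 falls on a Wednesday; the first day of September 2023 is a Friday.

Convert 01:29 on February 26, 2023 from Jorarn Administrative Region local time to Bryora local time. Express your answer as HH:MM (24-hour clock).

02:29

1 February 2023 is a Wednesday, so the first Monday is February 6 and the fourth is February 27.
1 November 2023 is a Wednesday, so the first Sunday is November 5 and the third is November 19.
Daylight saving runs 27 February – 19 November; February 26, 2023 is outside that window, so Jorarn Administrative Region is on standard time at UTC+01:00.
01:29 Jorarn Administrative Region − 1h = 00:29 UTC.
1 March 2023 is a Wednesday, so the first Friday is March 3.
1 September 2023 is a Friday, so the first Sunday is September 3.
At the standard offset (UTC+02:00), 00:29 UTC + 2h = 02:29 Bryora standard time.
The standard-time date in Bryora, February 26, 2023, does not fall between 3 March and 3 September, so daylight saving is not in effect and Bryora is at UTC+02:00.
00:29 UTC + 2h = 02:29 Bryora.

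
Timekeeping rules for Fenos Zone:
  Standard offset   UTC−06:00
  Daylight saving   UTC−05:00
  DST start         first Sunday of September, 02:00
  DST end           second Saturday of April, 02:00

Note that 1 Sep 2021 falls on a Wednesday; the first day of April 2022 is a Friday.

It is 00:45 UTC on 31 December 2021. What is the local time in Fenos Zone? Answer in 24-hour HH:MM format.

19:45

1 September 2021 is a Wednesday, so the first Sunday is September 5.
1 April 2022 is a Friday, so the first Saturday is April 2 and the second is April 9.
At the standard offset (UTC−06:00), 00:45 UTC − 6h = 18:45 Fenos Zone standard time (rolling into the previous day, 30 December 2021).
Daylight saving runs 5 September 2021 – 9 April 2022; the standard-time date in Fenos Zone, 30 December 2021, is inside that window, so Fenos Zone is at UTC−05:00.
00:45 UTC − 5h = 19:45 local (rolling into the previous day, 30 December 2021).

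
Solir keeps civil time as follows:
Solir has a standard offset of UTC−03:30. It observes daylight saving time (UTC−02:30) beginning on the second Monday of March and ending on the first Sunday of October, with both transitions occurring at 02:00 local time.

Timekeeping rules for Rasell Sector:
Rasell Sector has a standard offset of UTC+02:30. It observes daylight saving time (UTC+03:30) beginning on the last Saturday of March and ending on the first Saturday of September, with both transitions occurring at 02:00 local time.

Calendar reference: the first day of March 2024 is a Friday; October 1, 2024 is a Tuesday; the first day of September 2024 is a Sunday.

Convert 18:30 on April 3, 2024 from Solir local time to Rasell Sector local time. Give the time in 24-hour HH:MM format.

1 March 2024 is a Friday, so the first Monday is March 4 and the second is March 11.
1 October 2024 is a Tuesday, so the first Sunday is October 6.
Daylight saving runs 11 March – 6 October; April 3, 2024 is inside that window, so Solir is at UTC−02:30.
18:30 Solir + 2h30m = 21:00 UTC.
1 March 2024 is a Friday, so Saturdays fall on 2, 9, 16, 23, 30; the last is March 30.
1 September 2024 is a Sunday, so the first Saturday is September 7.
At the standard offset (UTC+02:30), 21:00 UTC + 2h30m = 23:30 Rasell Sector standard time.
The standard-time date in Rasell Sector, April 3, 2024, falls between 30 March and 7 September, so daylight saving is in effect and Rasell Sector is at UTC+03:30.
21:00 UTC + 3h30m = 00:30 Rasell Sector (rolling into the next day, 4 April 2024).

00:30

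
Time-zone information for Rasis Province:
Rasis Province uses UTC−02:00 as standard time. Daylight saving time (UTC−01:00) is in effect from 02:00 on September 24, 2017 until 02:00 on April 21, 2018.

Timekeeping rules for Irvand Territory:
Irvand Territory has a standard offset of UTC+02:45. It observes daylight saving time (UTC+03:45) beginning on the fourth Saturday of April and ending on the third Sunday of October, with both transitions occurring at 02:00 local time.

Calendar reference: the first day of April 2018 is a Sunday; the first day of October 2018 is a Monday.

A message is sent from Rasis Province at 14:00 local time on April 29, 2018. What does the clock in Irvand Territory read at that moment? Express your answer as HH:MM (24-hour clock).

Daylight saving runs 24 September 2017 – 21 April 2018; April 29, 2018 is outside that window, so Rasis Province is on standard time at UTC−02:00.
14:00 Rasis Province + 2h = 16:00 UTC.
1 April 2018 is a Sunday, so the first Saturday is April 7 and the fourth is April 28.
1 October 2018 is a Monday, so the first Sunday is October 7 and the third is October 21.
At the standard offset (UTC+02:45), 16:00 UTC + 2h45m = 18:45 Irvand Territory standard time.
The standard-time date in Irvand Territory, April 29, 2018, lies within the daylight-saving period (28 April – 21 October), so Irvand Territory is on daylight time, UTC+03:45.
16:00 UTC + 3h45m = 19:45 Irvand Territory.

19:45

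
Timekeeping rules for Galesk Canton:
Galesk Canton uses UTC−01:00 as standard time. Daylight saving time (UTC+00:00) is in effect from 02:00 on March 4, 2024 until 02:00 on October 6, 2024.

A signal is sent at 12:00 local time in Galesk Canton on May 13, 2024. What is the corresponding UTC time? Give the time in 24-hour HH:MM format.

May 13, 2024 lies within the daylight-saving period (4 March – 6 October), so Galesk Canton is on daylight time, UTC+00:00.
12:00 local − 0h = 12:00 UTC.

12:00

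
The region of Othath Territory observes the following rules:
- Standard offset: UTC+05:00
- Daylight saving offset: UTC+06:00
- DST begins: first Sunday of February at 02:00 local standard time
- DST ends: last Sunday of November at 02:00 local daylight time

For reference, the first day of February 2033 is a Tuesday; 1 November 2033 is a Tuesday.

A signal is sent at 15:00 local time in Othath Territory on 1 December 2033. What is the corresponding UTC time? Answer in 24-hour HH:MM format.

10:00

1 February 2033 is a Tuesday, so the first Sunday is February 6.
1 November 2033 is a Tuesday, so Sundays fall on 6, 13, 20, 27; the last is November 27.
1 December 2033 is outside the daylight-saving period (6 February – 27 November), so Othath Territory is on standard time, UTC+05:00.
15:00 local − 5h = 10:00 UTC.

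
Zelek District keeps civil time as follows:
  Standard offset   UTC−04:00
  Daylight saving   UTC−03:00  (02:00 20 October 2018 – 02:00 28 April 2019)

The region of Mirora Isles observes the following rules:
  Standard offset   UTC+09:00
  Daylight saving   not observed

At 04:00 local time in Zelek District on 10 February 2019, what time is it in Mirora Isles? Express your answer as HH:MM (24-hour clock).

Daylight saving runs 20 October 2018 – 28 April 2019; 10 February 2019 is inside that window, so Zelek District is at UTC−03:00.
04:00 Zelek District + 3h = 07:00 UTC.
Mirora Isles has no daylight saving, so its offset is UTC+09:00 year-round.
07:00 UTC + 9h = 16:00 Mirora Isles.

16:00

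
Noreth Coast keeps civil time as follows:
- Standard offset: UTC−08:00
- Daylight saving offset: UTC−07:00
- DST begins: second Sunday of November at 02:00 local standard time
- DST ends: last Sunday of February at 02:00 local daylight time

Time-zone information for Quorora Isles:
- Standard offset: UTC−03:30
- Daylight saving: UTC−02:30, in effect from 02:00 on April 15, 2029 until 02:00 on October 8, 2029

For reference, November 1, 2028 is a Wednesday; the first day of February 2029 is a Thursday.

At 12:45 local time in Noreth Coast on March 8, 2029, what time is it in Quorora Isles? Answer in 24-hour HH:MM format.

17:15

1 November 2028 is a Wednesday, so the first Sunday is November 5 and the second is November 12.
1 February 2029 is a Thursday, so Sundays fall on 4, 11, 18, 25; the last is February 25.
March 8, 2029 is outside the daylight-saving period (12 November 2028 – 25 February 2029), so Noreth Coast is on standard time, UTC−08:00.
12:45 Noreth Coast + 8h = 20:45 UTC.
At the standard offset (UTC−03:30), 20:45 UTC − 3h30m = 17:15 Quorora Isles standard time.
Daylight saving runs 15 April – 8 October; the standard-time date in Quorora Isles, March 8, 2029, is outside that window, so Quorora Isles is on standard time at UTC−03:30.
20:45 UTC − 3h30m = 17:15 Quorora Isles.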